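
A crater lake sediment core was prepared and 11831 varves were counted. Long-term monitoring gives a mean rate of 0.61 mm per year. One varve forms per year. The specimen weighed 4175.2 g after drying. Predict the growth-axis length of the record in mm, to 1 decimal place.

7216.9 mm

The record spans 11831 years at 0.61 mm per year.
Predicted length = 0.61 mm/year × 11831 years = 7216.9 mm.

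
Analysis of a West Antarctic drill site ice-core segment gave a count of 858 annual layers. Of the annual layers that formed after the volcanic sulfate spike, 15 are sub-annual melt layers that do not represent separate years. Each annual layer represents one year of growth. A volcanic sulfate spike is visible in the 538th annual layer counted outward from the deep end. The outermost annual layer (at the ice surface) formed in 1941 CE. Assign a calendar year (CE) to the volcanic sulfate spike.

858 − 538 = 320 annual layers lie beyond the volcanic sulfate spike toward the ice surface.
Excluding 15 false annual layers: 320 − 15 = 305.
The annual layer at the ice surface is 1941 CE, so the volcanic sulfate spike dates to 1941 − 305 = 1636 CE.

1636 CE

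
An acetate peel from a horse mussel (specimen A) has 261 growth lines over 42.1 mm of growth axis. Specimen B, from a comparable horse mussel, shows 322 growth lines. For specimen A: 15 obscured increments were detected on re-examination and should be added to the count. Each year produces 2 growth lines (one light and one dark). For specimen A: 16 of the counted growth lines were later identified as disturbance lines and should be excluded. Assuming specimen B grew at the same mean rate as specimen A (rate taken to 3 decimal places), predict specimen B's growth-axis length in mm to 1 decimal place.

52.2 mm

Specimen A: after corrections the count is 261 − 16 + 15 = 260 growth lines.
Specimen A: 260 growth lines at 2 per year is 260 / 2 = 130 years.
A: 42.1 mm over 130 years gives 42.1 / 130 ≈ 0.324 mm/yr.
Specimen B: dividing by 2 growth lines per year: 322 / 2 = 161 years. For B, 0.324 mm/year × 161 years = 52.2 mm.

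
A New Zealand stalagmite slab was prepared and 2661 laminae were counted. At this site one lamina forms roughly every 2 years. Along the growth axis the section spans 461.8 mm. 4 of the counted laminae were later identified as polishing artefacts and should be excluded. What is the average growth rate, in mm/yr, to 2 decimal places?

After corrections the count is 2661 − 4 = 2657 laminae.
2657 laminae at 2 years each span 2657 × 2 = 5314 years.
461.8 mm over 5314 years gives 461.8 / 5314 ≈ 0.09 mm/yr.

0.09 mm/yr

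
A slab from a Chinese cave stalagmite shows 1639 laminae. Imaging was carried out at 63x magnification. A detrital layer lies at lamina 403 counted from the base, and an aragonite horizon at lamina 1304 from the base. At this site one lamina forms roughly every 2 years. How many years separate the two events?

1802 yr

1304 − 403 = 901 laminae lie between the two events.
Multiplying by 2 years per lamina: 901 × 2 = 1802 years.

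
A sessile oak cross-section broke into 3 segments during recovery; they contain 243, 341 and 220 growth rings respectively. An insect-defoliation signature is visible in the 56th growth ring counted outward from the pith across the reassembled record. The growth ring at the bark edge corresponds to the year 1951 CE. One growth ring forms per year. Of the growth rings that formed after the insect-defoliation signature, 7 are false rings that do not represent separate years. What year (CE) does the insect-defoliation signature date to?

1210 CE

Total growth rings = 243 + 341 + 220 = 804.
The insect-defoliation signature sits at growth ring 56 from the pith, so 804 − 56 = 748 growth rings formed after it.
Excluding 7 false growth rings: 748 − 7 = 741.
1951 − 741 = 1210 CE.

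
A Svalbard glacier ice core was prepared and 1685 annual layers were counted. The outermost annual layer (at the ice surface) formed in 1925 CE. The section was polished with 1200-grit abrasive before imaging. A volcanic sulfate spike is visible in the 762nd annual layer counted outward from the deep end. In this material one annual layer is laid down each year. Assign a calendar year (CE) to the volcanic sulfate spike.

1002 CE

1685 − 762 = 923 annual layers lie beyond the volcanic sulfate spike toward the ice surface.
The annual layer at the ice surface is 1925 CE, so the volcanic sulfate spike dates to 1925 − 923 = 1002 CE.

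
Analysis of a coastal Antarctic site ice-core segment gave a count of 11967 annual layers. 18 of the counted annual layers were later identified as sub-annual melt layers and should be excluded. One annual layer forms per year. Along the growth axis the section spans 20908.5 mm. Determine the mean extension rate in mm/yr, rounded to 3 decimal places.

Correcting the raw count gives 11967 − 18 = 11949 true annual layers.
20908.5 mm over 11949 years gives 20908.5 / 11949 ≈ 1.750 mm/yr.

1.750 mm/yr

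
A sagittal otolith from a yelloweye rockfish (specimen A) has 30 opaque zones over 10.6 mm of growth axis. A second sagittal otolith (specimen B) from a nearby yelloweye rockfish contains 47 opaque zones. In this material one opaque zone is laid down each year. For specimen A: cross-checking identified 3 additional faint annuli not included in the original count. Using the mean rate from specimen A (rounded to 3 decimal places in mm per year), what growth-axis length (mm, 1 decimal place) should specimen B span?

15.1 mm

Specimen A: correcting the raw count gives 30 + 3 = 33 true opaque zones.
A: 10.6 mm over 33 years gives 10.6 / 33 ≈ 0.321 mm per year.
For B, 0.321 mm/year × 47 years = 15.1 mm.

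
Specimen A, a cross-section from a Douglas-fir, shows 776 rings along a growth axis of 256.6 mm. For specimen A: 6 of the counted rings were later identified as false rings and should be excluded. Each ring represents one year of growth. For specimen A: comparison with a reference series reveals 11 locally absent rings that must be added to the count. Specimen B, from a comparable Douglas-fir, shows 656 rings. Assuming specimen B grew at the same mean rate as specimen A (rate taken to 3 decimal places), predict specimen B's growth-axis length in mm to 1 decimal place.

Specimen A: after corrections the count is 776 − 6 + 11 = 781 rings.
A: 256.6 mm over 781 years gives 256.6 / 781 ≈ 0.329 mm per year.
Length of B = 0.329 × 656 = 215.8 mm.

215.8 mm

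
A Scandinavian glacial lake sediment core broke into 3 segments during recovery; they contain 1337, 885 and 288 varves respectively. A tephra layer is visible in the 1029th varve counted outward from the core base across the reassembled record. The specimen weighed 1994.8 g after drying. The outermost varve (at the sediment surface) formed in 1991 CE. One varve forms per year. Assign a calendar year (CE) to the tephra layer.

Total varves = 1337 + 885 + 288 = 2510.
2510 − 1029 = 1481 varves lie beyond the tephra layer toward the sediment surface.
1991 − 1481 = 510 CE.

510 CE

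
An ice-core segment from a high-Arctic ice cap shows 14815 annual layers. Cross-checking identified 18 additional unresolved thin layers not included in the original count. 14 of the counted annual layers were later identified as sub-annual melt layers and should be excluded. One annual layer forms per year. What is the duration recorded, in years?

14819 yr

Adjusted count: 14815 − 14 + 18 = 14819 annual layers.
With a one-to-one annual layer periodicity this is 14819 years.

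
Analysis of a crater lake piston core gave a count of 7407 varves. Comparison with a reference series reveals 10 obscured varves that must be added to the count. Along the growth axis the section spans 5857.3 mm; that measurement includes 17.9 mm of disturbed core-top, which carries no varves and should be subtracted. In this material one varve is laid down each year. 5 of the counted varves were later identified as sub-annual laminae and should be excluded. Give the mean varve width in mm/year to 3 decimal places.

0.788 mm/year

True varve count = 7407 − 5 + 10 = 7412.
Removing the 17.9 mm offcut leaves 5857.3 − 17.9 = 5839.4 mm.
Extension rate ≈ 5839.4 / 7412 = 0.788 mm/year.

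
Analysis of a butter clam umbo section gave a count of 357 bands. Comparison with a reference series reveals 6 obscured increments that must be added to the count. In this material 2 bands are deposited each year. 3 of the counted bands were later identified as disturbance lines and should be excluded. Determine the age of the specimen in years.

Adjusted count: 357 − 3 + 6 = 360 bands.
With 2 bands per year, 360 / 2 = 180 years.

180 years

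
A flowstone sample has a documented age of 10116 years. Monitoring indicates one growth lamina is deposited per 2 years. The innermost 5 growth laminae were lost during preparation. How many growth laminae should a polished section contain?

At 2 years per growth lamina, 10116 / 2 = 5058 growth laminae are expected.
Subtracting the 5 growth laminae not captured gives 5058 − 5 = 5053 growth laminae in the record.

5053 growth laminae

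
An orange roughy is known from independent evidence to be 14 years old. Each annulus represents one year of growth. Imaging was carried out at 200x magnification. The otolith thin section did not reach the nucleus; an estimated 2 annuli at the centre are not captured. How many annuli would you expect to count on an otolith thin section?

12 annuli

Expected annuli over 14 years: 14.
Subtracting the 2 annuli not captured gives 14 − 2 = 12 annuli in the record.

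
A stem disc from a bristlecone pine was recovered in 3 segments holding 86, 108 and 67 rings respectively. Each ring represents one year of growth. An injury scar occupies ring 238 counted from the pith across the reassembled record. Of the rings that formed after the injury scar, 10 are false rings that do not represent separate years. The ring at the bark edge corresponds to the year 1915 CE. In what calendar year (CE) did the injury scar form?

1902 CE

Total rings = 86 + 108 + 67 = 261.
Between ring 238 and the bark edge there are 261 − 238 = 23 rings.
Excluding 10 false rings: 23 − 10 = 13.
The ring at the bark edge is 1915 CE, so the injury scar dates to 1915 − 13 = 1902 CE.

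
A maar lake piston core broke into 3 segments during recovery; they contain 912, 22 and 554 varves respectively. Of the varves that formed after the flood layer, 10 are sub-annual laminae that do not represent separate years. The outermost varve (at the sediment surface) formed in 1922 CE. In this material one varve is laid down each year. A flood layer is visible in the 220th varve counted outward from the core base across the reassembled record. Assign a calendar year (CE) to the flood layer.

664 CE

Total varves = 912 + 22 + 554 = 1488.
The flood layer sits at varve 220 from the core base, so 1488 − 220 = 1268 varves formed after it.
Removing the 10 false varves leaves 1268 − 10 = 1258 true varves beyond the flood layer.
The varve at the sediment surface is 1922 CE, so the flood layer dates to 1922 − 1258 = 664 CE.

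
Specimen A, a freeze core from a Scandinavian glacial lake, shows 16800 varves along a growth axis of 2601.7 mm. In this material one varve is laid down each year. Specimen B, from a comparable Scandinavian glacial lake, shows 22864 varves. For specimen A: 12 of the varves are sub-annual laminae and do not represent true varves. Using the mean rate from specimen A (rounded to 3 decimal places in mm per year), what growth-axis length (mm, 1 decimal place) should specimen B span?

3543.9 mm

Specimen A: true varve count = 16800 − 12 = 16788.
A: Mean rate = 2601.7 mm / 16788 years ≈ 0.155 mm/yr.
For B, 0.155 mm/year × 22864 years = 3543.9 mm.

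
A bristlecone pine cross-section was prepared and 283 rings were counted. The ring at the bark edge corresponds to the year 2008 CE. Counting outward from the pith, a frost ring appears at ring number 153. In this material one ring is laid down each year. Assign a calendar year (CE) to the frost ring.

1878 CE

The frost ring sits at ring 153 from the pith, so 283 − 153 = 130 rings formed after it.
2008 − 130 = 1878 CE.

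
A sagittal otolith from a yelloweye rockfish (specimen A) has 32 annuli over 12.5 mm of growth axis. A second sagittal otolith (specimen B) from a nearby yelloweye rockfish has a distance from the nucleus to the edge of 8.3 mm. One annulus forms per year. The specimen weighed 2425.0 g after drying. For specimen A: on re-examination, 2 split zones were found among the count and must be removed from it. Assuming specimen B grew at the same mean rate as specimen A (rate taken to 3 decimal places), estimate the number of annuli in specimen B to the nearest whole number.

Specimen A: adjusted count: 32 − 2 = 30 annuli.
A: Mean rate = 12.5 mm / 30 years ≈ 0.417 mm per year.
For B, 8.3 / 0.417 = 19.90 years ≈ 20 annuli.

20 annuli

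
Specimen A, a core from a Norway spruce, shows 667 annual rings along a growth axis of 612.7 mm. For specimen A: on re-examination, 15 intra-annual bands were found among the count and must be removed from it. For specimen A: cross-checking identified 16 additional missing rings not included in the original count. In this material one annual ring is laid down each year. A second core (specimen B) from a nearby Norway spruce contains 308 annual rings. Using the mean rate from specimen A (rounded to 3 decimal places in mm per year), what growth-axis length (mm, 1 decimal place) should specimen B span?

Specimen A: true annual ring count = 667 − 15 + 16 = 668.
A: Extension rate ≈ 612.7 / 668 = 0.917 mm/yr.
Length of B = 0.917 × 308 = 282.4 mm.

282.4 mm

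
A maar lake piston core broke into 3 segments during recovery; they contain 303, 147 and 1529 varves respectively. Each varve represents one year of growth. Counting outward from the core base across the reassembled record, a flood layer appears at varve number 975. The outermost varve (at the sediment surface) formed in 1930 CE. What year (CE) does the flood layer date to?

Total varves = 303 + 147 + 1529 = 1979.
The flood layer sits at varve 975 from the core base, so 1979 − 975 = 1004 varves formed after it.
Counting back 1004 years from 1930 CE places the flood layer in 1930 − 1004 = 926 CE.

926 CE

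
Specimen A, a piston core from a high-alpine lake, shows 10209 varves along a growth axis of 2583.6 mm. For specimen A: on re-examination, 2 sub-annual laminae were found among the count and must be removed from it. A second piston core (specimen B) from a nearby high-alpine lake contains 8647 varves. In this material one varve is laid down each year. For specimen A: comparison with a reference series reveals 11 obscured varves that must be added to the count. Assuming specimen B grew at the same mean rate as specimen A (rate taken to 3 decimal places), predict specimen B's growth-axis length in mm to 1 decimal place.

Specimen A: after corrections the count is 10209 − 2 + 11 = 10218 varves.
A: Extension rate ≈ 2583.6 / 10218 = 0.253 mm/year.
For B, 0.253 mm/year × 8647 years = 2187.7 mm.

2187.7 mm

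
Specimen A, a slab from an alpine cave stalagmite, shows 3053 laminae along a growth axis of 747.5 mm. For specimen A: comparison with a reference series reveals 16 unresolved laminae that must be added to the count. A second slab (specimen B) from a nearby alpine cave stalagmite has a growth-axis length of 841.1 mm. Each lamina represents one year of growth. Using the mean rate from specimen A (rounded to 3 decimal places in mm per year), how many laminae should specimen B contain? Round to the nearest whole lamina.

Specimen A: correcting the raw count gives 3053 + 16 = 3069 true laminae.
A: 747.5 mm over 3069 years gives 747.5 / 3069 ≈ 0.244 mm per year.
B spans 841.1 / 0.244 = 3447.13 years ≈ 3447 laminae.

3447 laminae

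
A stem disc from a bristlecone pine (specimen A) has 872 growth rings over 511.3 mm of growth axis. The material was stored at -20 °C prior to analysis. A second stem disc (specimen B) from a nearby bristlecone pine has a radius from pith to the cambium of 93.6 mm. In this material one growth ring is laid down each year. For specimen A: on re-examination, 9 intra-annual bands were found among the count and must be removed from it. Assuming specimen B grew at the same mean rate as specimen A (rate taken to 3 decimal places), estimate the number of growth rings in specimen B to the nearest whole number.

158 growth rings

Specimen A: correcting the raw count gives 872 − 9 = 863 true growth rings.
A: Extension rate ≈ 511.3 / 863 = 0.592 mm/yr.
Specimen B: 93.6 mm / 0.592 mm per year = 158.11 years ≈ 158 growth rings.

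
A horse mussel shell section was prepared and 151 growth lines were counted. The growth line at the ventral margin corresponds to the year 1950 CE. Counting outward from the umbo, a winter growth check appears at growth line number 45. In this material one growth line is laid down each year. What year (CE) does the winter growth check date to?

1844 CE

151 − 45 = 106 growth lines lie beyond the winter growth check toward the ventral margin.
The growth line at the ventral margin is 1950 CE, so the winter growth check dates to 1950 − 106 = 1844 CE.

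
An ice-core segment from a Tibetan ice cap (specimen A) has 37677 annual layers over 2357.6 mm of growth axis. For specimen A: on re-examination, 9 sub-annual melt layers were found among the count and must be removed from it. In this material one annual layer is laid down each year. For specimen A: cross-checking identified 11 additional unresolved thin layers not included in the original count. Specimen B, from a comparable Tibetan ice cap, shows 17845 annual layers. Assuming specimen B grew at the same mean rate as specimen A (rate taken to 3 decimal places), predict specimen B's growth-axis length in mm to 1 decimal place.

Specimen A: true annual layer count = 37677 − 9 + 11 = 37679.
A: Extension rate ≈ 2357.6 / 37679 = 0.063 mm per year.
B's length ≈ 0.063 × 17845 = 1124.2 mm.

1124.2 mm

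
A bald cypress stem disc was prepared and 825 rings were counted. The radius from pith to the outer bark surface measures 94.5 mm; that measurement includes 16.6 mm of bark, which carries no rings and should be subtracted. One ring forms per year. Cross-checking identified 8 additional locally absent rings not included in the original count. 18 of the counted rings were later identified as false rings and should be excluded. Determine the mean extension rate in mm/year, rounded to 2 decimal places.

0.10 mm/year

Adjusted count: 825 − 18 + 8 = 815 rings.
The growth record spans 94.5 − 16.6 = 77.9 mm.
Mean rate = 77.9 mm / 815 years ≈ 0.10 mm/year.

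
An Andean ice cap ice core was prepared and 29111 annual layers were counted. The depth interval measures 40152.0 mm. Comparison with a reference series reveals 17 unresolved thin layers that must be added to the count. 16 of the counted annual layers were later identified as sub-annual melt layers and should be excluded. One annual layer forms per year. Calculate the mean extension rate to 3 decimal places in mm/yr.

True annual layer count = 29111 − 16 + 17 = 29112.
Extension rate ≈ 40152.0 / 29112 = 1.379 mm/yr.

1.379 mm/yr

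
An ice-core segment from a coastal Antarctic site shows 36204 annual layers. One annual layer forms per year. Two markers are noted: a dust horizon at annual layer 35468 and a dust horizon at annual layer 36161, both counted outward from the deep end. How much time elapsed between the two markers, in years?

36161 − 35468 = 693 annual layers lie between the two events.
One annual layer per year makes the interval 693 years.

693 years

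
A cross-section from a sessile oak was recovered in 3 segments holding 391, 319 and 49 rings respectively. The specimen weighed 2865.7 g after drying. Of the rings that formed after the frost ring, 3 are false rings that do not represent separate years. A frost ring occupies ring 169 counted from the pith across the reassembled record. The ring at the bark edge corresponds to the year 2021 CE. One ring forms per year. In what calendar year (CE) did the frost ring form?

1434 CE

Total rings = 391 + 319 + 49 = 759.
759 − 169 = 590 rings lie beyond the frost ring toward the bark edge.
Excluding 3 false rings: 590 − 3 = 587.
The ring at the bark edge is 2021 CE, so the frost ring dates to 2021 − 587 = 1434 CE.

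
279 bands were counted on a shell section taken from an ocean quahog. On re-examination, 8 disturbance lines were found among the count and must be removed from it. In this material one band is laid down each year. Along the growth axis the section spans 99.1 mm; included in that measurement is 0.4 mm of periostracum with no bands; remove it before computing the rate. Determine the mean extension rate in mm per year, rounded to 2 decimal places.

Adjusted count: 279 − 8 = 271 bands.
The growth record spans 99.1 − 0.4 = 98.7 mm.
Mean rate = 98.7 mm / 271 years ≈ 0.36 mm per year.

0.36 mm per year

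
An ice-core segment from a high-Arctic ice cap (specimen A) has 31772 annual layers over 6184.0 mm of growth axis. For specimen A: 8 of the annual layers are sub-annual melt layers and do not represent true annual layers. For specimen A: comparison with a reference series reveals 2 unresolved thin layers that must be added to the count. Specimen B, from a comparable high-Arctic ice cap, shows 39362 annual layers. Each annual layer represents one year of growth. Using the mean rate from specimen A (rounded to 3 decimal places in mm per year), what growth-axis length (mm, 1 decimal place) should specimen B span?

7675.6 mm

Specimen A: true annual layer count = 31772 − 8 + 2 = 31766.
A: Mean rate = 6184.0 mm / 31766 years ≈ 0.195 mm per year.
B's length ≈ 0.195 × 39362 = 7675.6 mm.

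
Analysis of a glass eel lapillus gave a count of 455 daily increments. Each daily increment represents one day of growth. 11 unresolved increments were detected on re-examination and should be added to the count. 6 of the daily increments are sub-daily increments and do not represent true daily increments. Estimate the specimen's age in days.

460 days

After corrections the count is 455 − 6 + 11 = 460 daily increments.
One daily increment per day makes the duration 460 days.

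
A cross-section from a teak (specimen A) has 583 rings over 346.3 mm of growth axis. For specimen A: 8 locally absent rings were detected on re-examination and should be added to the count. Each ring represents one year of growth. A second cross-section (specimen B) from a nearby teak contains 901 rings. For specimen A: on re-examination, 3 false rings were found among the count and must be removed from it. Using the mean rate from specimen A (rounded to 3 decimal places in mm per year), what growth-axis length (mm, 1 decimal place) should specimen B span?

Specimen A: adjusted count: 583 − 3 + 8 = 588 rings.
A: Mean rate = 346.3 mm / 588 years ≈ 0.589 mm/year.
For B, 0.589 mm/year × 901 years = 530.7 mm.

530.7 mm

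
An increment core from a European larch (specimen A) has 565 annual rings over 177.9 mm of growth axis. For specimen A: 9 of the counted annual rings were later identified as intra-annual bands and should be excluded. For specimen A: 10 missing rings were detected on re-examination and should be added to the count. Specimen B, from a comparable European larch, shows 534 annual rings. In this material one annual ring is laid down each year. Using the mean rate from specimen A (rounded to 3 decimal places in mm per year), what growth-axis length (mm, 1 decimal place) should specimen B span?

Specimen A: correcting the raw count gives 565 − 9 + 10 = 566 true annual rings.
A: Mean rate = 177.9 mm / 566 years ≈ 0.314 mm/year.
For B, 0.314 mm/year × 534 years = 167.7 mm.

167.7 mm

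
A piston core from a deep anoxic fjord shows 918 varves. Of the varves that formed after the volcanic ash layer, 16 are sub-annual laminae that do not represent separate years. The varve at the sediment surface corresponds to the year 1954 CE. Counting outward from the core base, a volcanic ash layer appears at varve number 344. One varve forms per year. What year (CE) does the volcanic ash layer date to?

918 − 344 = 574 varves lie beyond the volcanic ash layer toward the sediment surface.
Removing the 16 false varves leaves 574 − 16 = 558 true varves beyond the volcanic ash layer.
The varve at the sediment surface is 1954 CE, so the volcanic ash layer dates to 1954 − 558 = 1396 CE.

1396 CE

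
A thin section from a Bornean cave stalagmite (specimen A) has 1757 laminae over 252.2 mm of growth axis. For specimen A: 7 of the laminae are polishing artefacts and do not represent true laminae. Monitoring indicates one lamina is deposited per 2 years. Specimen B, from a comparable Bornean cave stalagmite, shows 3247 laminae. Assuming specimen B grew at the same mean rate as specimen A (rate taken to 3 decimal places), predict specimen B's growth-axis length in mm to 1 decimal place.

Specimen A: after corrections the count is 1757 − 7 = 1750 laminae.
Specimen A: 1750 laminae at 2 years each span 1750 × 2 = 3500 years.
A: 252.2 mm over 3500 years gives 252.2 / 3500 ≈ 0.072 mm/yr.
Specimen B: multiplying by 2 years per lamina: 3247 × 2 = 6494 years. B's length ≈ 0.072 × 6494 = 467.6 mm.

467.6 mm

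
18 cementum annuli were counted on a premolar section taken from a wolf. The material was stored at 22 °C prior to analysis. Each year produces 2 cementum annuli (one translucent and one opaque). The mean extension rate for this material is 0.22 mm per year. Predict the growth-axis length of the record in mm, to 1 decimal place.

18 cementum annuli at 2 per year is 18 / 2 = 9 years.
Length ≈ 0.22 × 9 = 2.0 mm.

2.0 mm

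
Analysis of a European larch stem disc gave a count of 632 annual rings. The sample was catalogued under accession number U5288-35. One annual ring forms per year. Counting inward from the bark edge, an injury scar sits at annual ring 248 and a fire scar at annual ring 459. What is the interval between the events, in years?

459 − 248 = 211 annual rings lie between the two events.
At one annual ring per year, 211 years elapsed between them.

211 years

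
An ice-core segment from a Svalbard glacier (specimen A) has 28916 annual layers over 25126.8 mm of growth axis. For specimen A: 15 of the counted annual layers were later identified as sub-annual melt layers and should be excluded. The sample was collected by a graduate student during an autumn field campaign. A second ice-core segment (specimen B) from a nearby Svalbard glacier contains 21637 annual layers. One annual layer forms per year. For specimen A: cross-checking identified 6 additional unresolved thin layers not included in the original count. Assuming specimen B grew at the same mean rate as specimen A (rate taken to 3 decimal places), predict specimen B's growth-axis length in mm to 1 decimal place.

Specimen A: after corrections the count is 28916 − 15 + 6 = 28907 annual layers.
A: Mean rate = 25126.8 mm / 28907 years ≈ 0.869 mm per year.
For B, 0.869 mm/year × 21637 years = 18802.6 mm.

18802.6 mm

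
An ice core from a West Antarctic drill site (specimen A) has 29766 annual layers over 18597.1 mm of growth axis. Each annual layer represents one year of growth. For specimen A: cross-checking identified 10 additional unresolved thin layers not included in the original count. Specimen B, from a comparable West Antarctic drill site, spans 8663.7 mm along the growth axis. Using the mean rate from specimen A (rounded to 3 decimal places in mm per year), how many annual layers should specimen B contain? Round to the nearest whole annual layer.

Specimen A: correcting the raw count gives 29766 + 10 = 29776 true annual layers.
A: 18597.1 mm over 29776 years gives 18597.1 / 29776 ≈ 0.625 mm per year.
B spans 8663.7 / 0.625 = 13861.92 years ≈ 13862 annual layers.

13862 annual layers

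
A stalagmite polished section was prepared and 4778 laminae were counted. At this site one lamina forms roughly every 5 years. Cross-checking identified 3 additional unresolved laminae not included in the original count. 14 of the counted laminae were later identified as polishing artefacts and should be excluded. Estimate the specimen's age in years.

23835 yr

True lamina count = 4778 − 14 + 3 = 4767.
Multiplying by 5 years per lamina: 4767 × 5 = 23835 years.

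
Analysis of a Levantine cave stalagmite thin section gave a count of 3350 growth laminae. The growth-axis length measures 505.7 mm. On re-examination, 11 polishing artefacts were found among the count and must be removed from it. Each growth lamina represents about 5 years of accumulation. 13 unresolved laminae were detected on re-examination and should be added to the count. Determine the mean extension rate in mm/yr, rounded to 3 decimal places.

Correcting the raw count gives 3350 − 11 + 13 = 3352 true growth laminae.
At 5 years per growth lamina, 3352 × 5 = 16760 years.
Extension rate ≈ 505.7 / 16760 = 0.030 mm/yr.

0.030 mm/yr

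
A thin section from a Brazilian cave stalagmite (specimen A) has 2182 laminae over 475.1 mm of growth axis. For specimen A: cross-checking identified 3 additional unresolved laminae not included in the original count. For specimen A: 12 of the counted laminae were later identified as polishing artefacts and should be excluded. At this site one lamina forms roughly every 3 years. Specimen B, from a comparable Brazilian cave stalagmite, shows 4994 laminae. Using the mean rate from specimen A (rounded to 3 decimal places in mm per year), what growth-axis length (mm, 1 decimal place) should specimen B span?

Specimen A: true lamina count = 2182 − 12 + 3 = 2173.
Specimen A: multiplying by 3 years per lamina: 2173 × 3 = 6519 years.
A: 475.1 mm over 6519 years gives 475.1 / 6519 ≈ 0.073 mm per year.
Specimen B: at 3 years per lamina, 4994 × 3 = 14982 years. For B, 0.073 mm/year × 14982 years = 1093.7 mm.

1093.7 mm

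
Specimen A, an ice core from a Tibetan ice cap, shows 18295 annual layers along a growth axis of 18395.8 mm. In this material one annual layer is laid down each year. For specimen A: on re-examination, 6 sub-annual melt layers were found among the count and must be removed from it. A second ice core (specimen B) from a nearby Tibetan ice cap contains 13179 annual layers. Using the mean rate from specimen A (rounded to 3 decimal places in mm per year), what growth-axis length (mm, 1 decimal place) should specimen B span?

Specimen A: adjusted count: 18295 − 6 = 18289 annual layers.
A: Mean rate = 18395.8 mm / 18289 years ≈ 1.006 mm/yr.
Length of B = 1.006 × 13179 = 13258.1 mm.

13258.1 mm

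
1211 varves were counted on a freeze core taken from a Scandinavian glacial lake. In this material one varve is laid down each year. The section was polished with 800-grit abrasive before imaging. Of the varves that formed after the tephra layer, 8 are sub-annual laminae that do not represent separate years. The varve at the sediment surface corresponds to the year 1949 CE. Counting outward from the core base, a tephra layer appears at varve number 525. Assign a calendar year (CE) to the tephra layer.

1271 CE

Between varve 525 and the sediment surface there are 1211 − 525 = 686 varves.
Removing the 8 false varves leaves 686 − 8 = 678 true varves beyond the tephra layer.
1949 − 678 = 1271 CE.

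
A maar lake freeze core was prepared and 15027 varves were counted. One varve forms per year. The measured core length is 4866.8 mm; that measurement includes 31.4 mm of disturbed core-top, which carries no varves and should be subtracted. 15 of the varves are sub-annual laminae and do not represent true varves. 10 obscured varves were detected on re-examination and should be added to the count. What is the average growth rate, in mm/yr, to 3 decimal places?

True varve count = 15027 − 15 + 10 = 15022.
Net length = 4866.8 − 31.4 = 4835.4 mm.
Mean rate = 4835.4 mm / 15022 years ≈ 0.322 mm/yr.

0.322 mm/yr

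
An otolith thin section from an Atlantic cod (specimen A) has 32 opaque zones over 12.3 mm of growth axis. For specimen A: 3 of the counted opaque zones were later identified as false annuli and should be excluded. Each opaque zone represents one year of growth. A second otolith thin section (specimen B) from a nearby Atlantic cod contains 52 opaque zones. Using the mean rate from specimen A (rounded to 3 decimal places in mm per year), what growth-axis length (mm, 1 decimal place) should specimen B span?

Specimen A: adjusted count: 32 − 3 = 29 opaque zones.
A: 12.3 mm over 29 years gives 12.3 / 29 ≈ 0.424 mm per year.
For B, 0.424 mm/year × 52 years = 22.0 mm.

22.0 mm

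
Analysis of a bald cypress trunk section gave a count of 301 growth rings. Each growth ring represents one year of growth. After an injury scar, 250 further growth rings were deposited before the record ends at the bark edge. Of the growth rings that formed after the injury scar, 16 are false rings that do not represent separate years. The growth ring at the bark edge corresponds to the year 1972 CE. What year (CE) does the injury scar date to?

250 growth rings post-date the injury scar.
Removing the 16 false growth rings leaves 250 − 16 = 234 true growth rings beyond the injury scar.
1972 − 234 = 1738 CE.

1738 CE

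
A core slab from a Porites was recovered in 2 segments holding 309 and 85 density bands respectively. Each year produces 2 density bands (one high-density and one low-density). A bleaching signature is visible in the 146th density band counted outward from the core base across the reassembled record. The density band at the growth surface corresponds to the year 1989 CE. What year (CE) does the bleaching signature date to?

1865 CE

Total density bands = 309 + 85 = 394.
The bleaching signature sits at density band 146 from the core base, so 394 − 146 = 248 density bands formed after it.
248 density bands at 2 per year is 248 / 2 = 124 years.
Counting back 124 years from 1989 CE places the bleaching signature in 1989 − 124 = 1865 CE.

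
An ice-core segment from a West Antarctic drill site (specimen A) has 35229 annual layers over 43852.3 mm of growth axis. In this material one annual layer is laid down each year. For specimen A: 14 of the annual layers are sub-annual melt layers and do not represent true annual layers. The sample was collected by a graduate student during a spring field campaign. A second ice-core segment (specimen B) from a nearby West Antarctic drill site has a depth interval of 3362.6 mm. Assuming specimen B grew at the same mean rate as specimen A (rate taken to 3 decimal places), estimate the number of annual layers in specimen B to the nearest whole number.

2701 annual layers

Specimen A: after corrections the count is 35229 − 14 = 35215 annual layers.
A: Extension rate ≈ 43852.3 / 35215 = 1.245 mm per year.
For B, 3362.6 / 1.245 = 2700.88 years ≈ 2701 annual layers.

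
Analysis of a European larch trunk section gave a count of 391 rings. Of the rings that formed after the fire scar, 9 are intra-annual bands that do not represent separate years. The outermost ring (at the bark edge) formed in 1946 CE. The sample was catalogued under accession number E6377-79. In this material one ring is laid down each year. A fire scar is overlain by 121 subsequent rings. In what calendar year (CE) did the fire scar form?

1834 CE

There are 121 rings younger than the fire scar.
121 − 9 false = 112 true rings after the fire scar.
Counting back 112 years from 1946 CE places the fire scar in 1946 − 112 = 1834 CE.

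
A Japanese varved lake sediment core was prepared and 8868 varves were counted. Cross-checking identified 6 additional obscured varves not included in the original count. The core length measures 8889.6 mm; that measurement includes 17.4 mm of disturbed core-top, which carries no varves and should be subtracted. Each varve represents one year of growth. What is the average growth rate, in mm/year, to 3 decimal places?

1.000 mm/year

Correcting the raw count gives 8868 + 6 = 8874 true varves.
The growth record spans 8889.6 − 17.4 = 8872.2 mm.
8872.2 mm over 8874 years gives 8872.2 / 8874 ≈ 1.000 mm/year.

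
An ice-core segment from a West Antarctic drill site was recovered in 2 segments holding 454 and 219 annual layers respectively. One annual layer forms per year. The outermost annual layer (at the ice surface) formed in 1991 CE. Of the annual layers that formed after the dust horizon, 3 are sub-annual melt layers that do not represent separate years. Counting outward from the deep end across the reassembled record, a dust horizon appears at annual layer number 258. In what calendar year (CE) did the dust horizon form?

Total annual layers = 454 + 219 = 673.
673 − 258 = 415 annual layers lie beyond the dust horizon toward the ice surface.
Excluding 3 false annual layers: 415 − 3 = 412.
The annual layer at the ice surface is 1991 CE, so the dust horizon dates to 1991 − 412 = 1579 CE.

1579 CE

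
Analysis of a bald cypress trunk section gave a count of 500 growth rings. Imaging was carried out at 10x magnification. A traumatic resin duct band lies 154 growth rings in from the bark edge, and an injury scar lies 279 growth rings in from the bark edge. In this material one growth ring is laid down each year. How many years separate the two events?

125 years

Separation: 279 − 154 = 125 growth rings.
One growth ring per year makes the interval 125 years.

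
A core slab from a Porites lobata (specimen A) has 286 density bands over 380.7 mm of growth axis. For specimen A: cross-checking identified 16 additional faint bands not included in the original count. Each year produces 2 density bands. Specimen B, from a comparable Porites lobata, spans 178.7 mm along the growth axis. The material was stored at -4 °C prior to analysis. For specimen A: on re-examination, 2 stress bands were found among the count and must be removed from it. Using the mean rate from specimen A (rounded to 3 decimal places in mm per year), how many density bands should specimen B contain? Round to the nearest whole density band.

141 density bands

Specimen A: true density band count = 286 − 2 + 16 = 300.
Specimen A: 300 density bands at 2 per year is 300 / 2 = 150 years.
A: Extension rate ≈ 380.7 / 150 = 2.538 mm/yr.
For B, 178.7 / 2.538 = 70.41 years; at 2 density bands per year that is 70.41 × 2 ≈ 141 density bands.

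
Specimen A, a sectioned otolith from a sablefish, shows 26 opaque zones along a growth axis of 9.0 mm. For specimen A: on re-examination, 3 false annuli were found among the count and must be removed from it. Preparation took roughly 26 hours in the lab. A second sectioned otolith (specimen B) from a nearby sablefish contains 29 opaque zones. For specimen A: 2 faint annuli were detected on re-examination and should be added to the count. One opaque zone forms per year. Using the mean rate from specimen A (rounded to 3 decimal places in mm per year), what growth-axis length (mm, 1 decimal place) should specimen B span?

10.4 mm

Specimen A: after corrections the count is 26 − 3 + 2 = 25 opaque zones.
A: Extension rate ≈ 9.0 / 25 = 0.360 mm/year.
Length of B = 0.360 × 29 = 10.4 mm.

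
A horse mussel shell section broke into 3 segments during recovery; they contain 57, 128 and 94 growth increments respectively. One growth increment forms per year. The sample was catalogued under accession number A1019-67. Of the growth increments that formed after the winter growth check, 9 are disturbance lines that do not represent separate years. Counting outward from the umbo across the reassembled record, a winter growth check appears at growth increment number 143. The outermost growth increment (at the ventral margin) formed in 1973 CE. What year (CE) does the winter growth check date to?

Total growth increments = 57 + 128 + 94 = 279.
Between growth increment 143 and the ventral margin there are 279 − 143 = 136 growth increments.
Removing the 9 false growth increments leaves 136 − 9 = 127 true growth increments beyond the winter growth check.
The growth increment at the ventral margin is 1973 CE, so the winter growth check dates to 1973 − 127 = 1846 CE.

1846 CE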